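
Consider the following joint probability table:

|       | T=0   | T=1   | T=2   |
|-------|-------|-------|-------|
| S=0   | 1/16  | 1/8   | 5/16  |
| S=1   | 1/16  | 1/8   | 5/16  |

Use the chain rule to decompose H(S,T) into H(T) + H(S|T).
By the chain rule: H(S,T) = H(T) + H(S|T)

Marginal P(T) (column sums):
  P(T=0) = 1/16 + 1/16 = 1/8
  P(T=1) = 1/8 + 1/8 = 1/4
  P(T=2) = 5/16 + 5/16 = 5/8
H(T) = -[(1/8)·log₂(1/8) + (1/4)·log₂(1/4) + (5/8)·log₂(5/8)]
  = 0.3750 + 0.5000 + 0.4238
  = 1.2988 bits
H(S|T) = -Σ P(S,T)·log₂ P(S|T), where P(S|T) = P(S,T) / P(T)
  (S=0,T=0): P(S|T) = (1/16)/(1/8) = 1/2;  -(1/16)·log₂(1/2) = 0.0625
  (S=0,T=1): P(S|T) = (1/8)/(1/4) = 1/2;  -(1/8)·log₂(1/2) = 0.1250
  (S=0,T=2): P(S|T) = (5/16)/(5/8) = 1/2;  -(5/16)·log₂(1/2) = 0.3125
  (S=1,T=0): P(S|T) = (1/16)/(1/8) = 1/2;  -(1/16)·log₂(1/2) = 0.0625
  (S=1,T=1): P(S|T) = (1/8)/(1/4) = 1/2;  -(1/8)·log₂(1/2) = 0.1250
  (S=1,T=2): P(S|T) = (5/16)/(5/8) = 1/2;  -(5/16)·log₂(1/2) = 0.3125
H(S|T) = 0.0625 + 0.1250 + 0.3125 + 0.0625 + 0.1250 + 0.3125
  = 1.0000 bits

H(S,T) = H(T) + H(S|T) = 1.2988 + 1.0000 = 2.2988 bits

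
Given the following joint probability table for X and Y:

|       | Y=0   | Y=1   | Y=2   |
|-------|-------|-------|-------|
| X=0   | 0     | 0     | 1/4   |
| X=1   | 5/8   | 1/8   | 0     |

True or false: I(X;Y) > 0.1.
Marginal P(X) (row sums):
  P(X=0) = 0 + 0 + 1/4 = 1/4
  P(X=1) = 5/8 + 1/8 + 0 = 3/4
Marginal P(Y) (column sums):
  P(Y=0) = 0 + 5/8 = 5/8
  P(Y=1) = 0 + 1/8 = 1/8
  P(Y=2) = 1/4 + 0 = 1/4

H(X) = -[(1/4)·log₂(1/4) + (3/4)·log₂(3/4)]
  = 0.5000 + 0.3113
  = 0.8113 bits
H(Y) = -[(5/8)·log₂(5/8) + (1/8)·log₂(1/8) + (1/4)·log₂(1/4)]
  = 0.4238 + 0.3750 + 0.5000
  = 1.2988 bits
H(X,Y) = -[(1/4)·log₂(1/4) + (5/8)·log₂(5/8) + (1/8)·log₂(1/8)]
  = 0.5000 + 0.4238 + 0.3750
  = 1.2988 bits

I(X;Y) = H(X) + H(Y) - H(X,Y)
  = 0.8113 + 1.2988 - 1.2988
  = 0.8113 bits

True. I(X;Y) = 0.8113 bits, which is > 0.1 bits.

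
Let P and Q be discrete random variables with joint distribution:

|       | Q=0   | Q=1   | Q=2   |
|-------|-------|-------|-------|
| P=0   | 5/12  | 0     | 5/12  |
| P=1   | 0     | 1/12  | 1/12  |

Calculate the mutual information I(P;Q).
Marginal P(P) (row sums):
  P(P=0) = 5/12 + 0 + 5/12 = 5/6
  P(P=1) = 0 + 1/12 + 1/12 = 1/6
Marginal P(Q) (column sums):
  P(Q=0) = 5/12 + 0 = 5/12
  P(Q=1) = 0 + 1/12 = 1/12
  P(Q=2) = 5/12 + 1/12 = 1/2

H(P) = -[(5/6)·log₂(5/6) + (1/6)·log₂(1/6)]
  = 0.2192 + 0.4308
  = 0.6500 bits
H(Q) = -[(5/12)·log₂(5/12) + (1/12)·log₂(1/12) + (1/2)·log₂(1/2)]
  = 0.5263 + 0.2987 + 0.5000
  = 1.3250 bits
H(P,Q) = -[(5/12)·log₂(5/12) + (5/12)·log₂(5/12) + (1/12)·log₂(1/12) + (1/12)·log₂(1/12)]
  = 0.5263 + 0.5263 + 0.2987 + 0.2987
  = 1.6500 bits

I(P;Q) = H(P) + H(Q) - H(P,Q)
  = 0.6500 + 1.3250 - 1.6500
  = 0.3250 bits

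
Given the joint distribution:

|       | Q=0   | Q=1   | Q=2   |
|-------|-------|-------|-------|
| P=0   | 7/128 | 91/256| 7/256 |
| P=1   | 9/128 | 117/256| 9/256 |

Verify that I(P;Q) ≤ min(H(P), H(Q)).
Marginal P(P) (row sums):
  P(P=0) = 7/128 + 91/256 + 7/256 = 7/16
  P(P=1) = 9/128 + 117/256 + 9/256 = 9/16
Marginal P(Q) (column sums):
  P(Q=0) = 7/128 + 9/128 = 1/8
  P(Q=1) = 91/256 + 117/256 = 13/16
  P(Q=2) = 7/256 + 9/256 = 1/16

H(P) = -[(7/16)·log₂(7/16) + (9/16)·log₂(9/16)]
  = 0.5218 + 0.4669
  = 0.9887 bits
H(Q) = -[(1/8)·log₂(1/8) + (13/16)·log₂(13/16) + (1/16)·log₂(1/16)]
  = 0.3750 + 0.2434 + 0.2500
  = 0.8684 bits
H(P,Q) = -[(7/128)·log₂(7/128) + (91/256)·log₂(91/256) + (7/256)·log₂(7/256) + (9/128)·log₂(9/128) + (117/256)·log₂(117/256) + (9/256)·log₂(9/256)]
  = 0.2293 + 0.5304 + 0.1420 + 0.2693 + 0.5163 + 0.1698
  = 1.8571 bits

I(P;Q) = H(P) + H(Q) - H(P,Q)
  = 0.9887 + 0.8684 - 1.8571
  = 0.0000 bits

min(H(P), H(Q)) = min(0.9887, 0.8684) = 0.8684 bits
Since 0.0000 ≤ 0.8684, the bound is satisfied ✓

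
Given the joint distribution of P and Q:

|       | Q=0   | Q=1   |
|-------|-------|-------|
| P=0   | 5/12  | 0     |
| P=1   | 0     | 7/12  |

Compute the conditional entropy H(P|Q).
Marginal P(Q) (column sums):
  P(Q=0) = 5/12 + 0 = 5/12
  P(Q=1) = 0 + 7/12 = 7/12

H(P|Q) = -Σ P(P,Q)·log₂ P(P|Q), where P(P|Q) = P(P,Q) / P(Q)
  (cells with P(P,Q) = 0 contribute 0)
  (P=0,Q=0): P(P|Q) = (5/12)/(5/12) = 1;  -(5/12)·log₂(1) = 0.0000
  (P=1,Q=1): P(P|Q) = (7/12)/(7/12) = 1;  -(7/12)·log₂(1) = 0.0000
H(P|Q) = 0.0000 + 0.0000
  = 0.0000 bits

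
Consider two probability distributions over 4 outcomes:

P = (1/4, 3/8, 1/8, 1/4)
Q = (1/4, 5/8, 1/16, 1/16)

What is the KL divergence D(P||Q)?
D(P||Q) = Σ P(i) log₂(P(i)/Q(i))
  i=0: (1/4) × log₂((1/4)/(1/4)) = (1/4) × log₂(1) = 0.0000
  i=1: (3/8) × log₂((3/8)/(5/8)) = (3/8) × log₂(3/5) = -0.2764
  i=2: (1/8) × log₂((1/8)/(1/16)) = (1/8) × log₂(2) = 0.1250
  i=3: (1/4) × log₂((1/4)/(1/16)) = (1/4) × log₂(4) = 0.5000
D(P||Q) = 0.0000 - 0.2764 + 0.1250 + 0.5000
  = 0.3486 bits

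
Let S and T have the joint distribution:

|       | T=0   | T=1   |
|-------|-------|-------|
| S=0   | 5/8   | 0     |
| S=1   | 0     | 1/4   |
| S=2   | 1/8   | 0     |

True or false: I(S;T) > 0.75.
Marginal P(S) (row sums):
  P(S=0) = 5/8 + 0 = 5/8
  P(S=1) = 0 + 1/4 = 1/4
  P(S=2) = 1/8 + 0 = 1/8
Marginal P(T) (column sums):
  P(T=0) = 5/8 + 0 + 1/8 = 3/4
  P(T=1) = 0 + 1/4 + 0 = 1/4

H(S) = -[(5/8)·log₂(5/8) + (1/4)·log₂(1/4) + (1/8)·log₂(1/8)]
  = 0.4238 + 0.5000 + 0.3750
  = 1.2988 bits
H(T) = -[(3/4)·log₂(3/4) + (1/4)·log₂(1/4)]
  = 0.3113 + 0.5000
  = 0.8113 bits
H(S,T) = -[(5/8)·log₂(5/8) + (1/4)·log₂(1/4) + (1/8)·log₂(1/8)]
  = 0.4238 + 0.5000 + 0.3750
  = 1.2988 bits

I(S;T) = H(S) + H(T) - H(S,T)
  = 1.2988 + 0.8113 - 1.2988
  = 0.8113 bits

True. I(S;T) = 0.8113 bits, which is > 0.75 bits.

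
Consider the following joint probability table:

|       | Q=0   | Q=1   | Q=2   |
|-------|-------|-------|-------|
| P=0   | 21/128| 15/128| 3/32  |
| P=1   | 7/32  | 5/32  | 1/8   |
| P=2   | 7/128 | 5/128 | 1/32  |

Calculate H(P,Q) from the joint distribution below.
H(P,Q) = -Σ P(P,Q) log₂ P(P,Q), summed over the non-zero cells:
H(P,Q) = -[(21/128)·log₂(21/128) + (15/128)·log₂(15/128) + (3/32)·log₂(3/32) + (7/32)·log₂(7/32) + (5/32)·log₂(5/32) + (1/8)·log₂(1/8) + (7/128)·log₂(7/128) + (5/128)·log₂(5/128) + (1/32)·log₂(1/32)]
  = 0.4278 + 0.3625 + 0.3202 + 0.4796 + 0.4184 + 0.3750 + 0.2293 + 0.1827 + 0.1563
  = 2.9518 bits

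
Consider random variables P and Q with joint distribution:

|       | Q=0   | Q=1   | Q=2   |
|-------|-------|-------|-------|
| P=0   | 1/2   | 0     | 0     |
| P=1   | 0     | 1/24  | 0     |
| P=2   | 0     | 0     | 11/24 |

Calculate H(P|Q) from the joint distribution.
Marginal P(Q) (column sums):
  P(Q=0) = 1/2 + 0 + 0 = 1/2
  P(Q=1) = 0 + 1/24 + 0 = 1/24
  P(Q=2) = 0 + 0 + 11/24 = 11/24

H(P|Q) = -Σ P(P,Q)·log₂ P(P|Q), where P(P|Q) = P(P,Q) / P(Q)
  (cells with P(P,Q) = 0 contribute 0)
  (P=0,Q=0): P(P|Q) = (1/2)/(1/2) = 1;  -(1/2)·log₂(1) = 0.0000
  (P=1,Q=1): P(P|Q) = (1/24)/(1/24) = 1;  -(1/24)·log₂(1) = 0.0000
  (P=2,Q=2): P(P|Q) = (11/24)/(11/24) = 1;  -(11/24)·log₂(1) = 0.0000
H(P|Q) = 0.0000 + 0.0000 + 0.0000
  = 0.0000 bits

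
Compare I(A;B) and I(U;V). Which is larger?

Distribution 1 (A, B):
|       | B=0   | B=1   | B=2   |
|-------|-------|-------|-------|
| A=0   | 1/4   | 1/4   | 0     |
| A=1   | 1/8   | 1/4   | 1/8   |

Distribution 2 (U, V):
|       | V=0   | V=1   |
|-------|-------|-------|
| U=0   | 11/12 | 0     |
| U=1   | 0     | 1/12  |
Distribution 1 (A, B):
Marginal P(A) (row sums):
  P(A=0) = 1/4 + 1/4 + 0 = 1/2
  P(A=1) = 1/8 + 1/4 + 1/8 = 1/2
Marginal P(B) (column sums):
  P(B=0) = 1/4 + 1/8 = 3/8
  P(B=1) = 1/4 + 1/4 = 1/2
  P(B=2) = 0 + 1/8 = 1/8

H(A) = -[(1/2)·log₂(1/2) + (1/2)·log₂(1/2)]
  = 0.5000 + 0.5000
  = 1.0000 bits
H(B) = -[(3/8)·log₂(3/8) + (1/2)·log₂(1/2) + (1/8)·log₂(1/8)]
  = 0.5306 + 0.5000 + 0.3750
  = 1.4056 bits
H(A,B) = -[(1/4)·log₂(1/4) + (1/4)·log₂(1/4) + (1/8)·log₂(1/8) + (1/4)·log₂(1/4) + (1/8)·log₂(1/8)]
  = 0.5000 + 0.5000 + 0.3750 + 0.5000 + 0.3750
  = 2.2500 bits

I(A;B) = H(A) + H(B) - H(A,B)
  = 1.0000 + 1.4056 - 2.2500
  = 0.1556 bits

Distribution 2 (U, V):
Marginal P(U) (row sums):
  P(U=0) = 11/12 + 0 = 11/12
  P(U=1) = 0 + 1/12 = 1/12
Marginal P(V) (column sums):
  P(V=0) = 11/12 + 0 = 11/12
  P(V=1) = 0 + 1/12 = 1/12

H(U) = -[(11/12)·log₂(11/12) + (1/12)·log₂(1/12)]
  = 0.1151 + 0.2987
  = 0.4138 bits
H(V) = -[(11/12)·log₂(11/12) + (1/12)·log₂(1/12)]
  = 0.1151 + 0.2987
  = 0.4138 bits
H(U,V) = -[(11/12)·log₂(11/12) + (1/12)·log₂(1/12)]
  = 0.1151 + 0.2987
  = 0.4138 bits

I(U;V) = H(U) + H(V) - H(U,V)
  = 0.4138 + 0.4138 - 0.4138
  = 0.4138 bits

I(U;V) = 0.4138 bits > I(A;B) = 0.1556 bits, so (U, V) has the higher mutual information (stronger dependence).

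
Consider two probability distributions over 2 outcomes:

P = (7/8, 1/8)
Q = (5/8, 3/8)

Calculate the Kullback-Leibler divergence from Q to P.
D(P||Q) = Σ P(i) log₂(P(i)/Q(i))
  i=0: (7/8) × log₂((7/8)/(5/8)) = (7/8) × log₂(7/5) = 0.4247
  i=1: (1/8) × log₂((1/8)/(3/8)) = (1/8) × log₂(1/3) = -0.1981
D(P||Q) = 0.4247 - 0.1981
  = 0.2266 bits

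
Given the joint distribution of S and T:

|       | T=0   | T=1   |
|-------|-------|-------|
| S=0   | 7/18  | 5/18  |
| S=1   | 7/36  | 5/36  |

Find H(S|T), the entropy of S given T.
Marginal P(T) (column sums):
  P(T=0) = 7/18 + 7/36 = 7/12
  P(T=1) = 5/18 + 5/36 = 5/12

H(S|T) = -Σ P(S,T)·log₂ P(S|T), where P(S|T) = P(S,T) / P(T)
  (S=0,T=0): P(S|T) = (7/18)/(7/12) = 2/3;  -(7/18)·log₂(2/3) = 0.2275
  (S=0,T=1): P(S|T) = (5/18)/(5/12) = 2/3;  -(5/18)·log₂(2/3) = 0.1625
  (S=1,T=0): P(S|T) = (7/36)/(7/12) = 1/3;  -(7/36)·log₂(1/3) = 0.3082
  (S=1,T=1): P(S|T) = (5/36)/(5/12) = 1/3;  -(5/36)·log₂(1/3) = 0.2201
H(S|T) = 0.2275 + 0.1625 + 0.3082 + 0.2201
  = 0.9183 bits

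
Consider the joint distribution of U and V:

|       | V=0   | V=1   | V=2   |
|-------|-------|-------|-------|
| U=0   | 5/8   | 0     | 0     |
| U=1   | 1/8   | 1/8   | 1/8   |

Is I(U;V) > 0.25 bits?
Marginal P(U) (row sums):
  P(U=0) = 5/8 + 0 + 0 = 5/8
  P(U=1) = 1/8 + 1/8 + 1/8 = 3/8
Marginal P(V) (column sums):
  P(V=0) = 5/8 + 1/8 = 3/4
  P(V=1) = 0 + 1/8 = 1/8
  P(V=2) = 0 + 1/8 = 1/8

H(U) = -[(5/8)·log₂(5/8) + (3/8)·log₂(3/8)]
  = 0.4238 + 0.5306
  = 0.9544 bits
H(V) = -[(3/4)·log₂(3/4) + (1/8)·log₂(1/8) + (1/8)·log₂(1/8)]
  = 0.3113 + 0.3750 + 0.3750
  = 1.0613 bits
H(U,V) = -[(5/8)·log₂(5/8) + (1/8)·log₂(1/8) + (1/8)·log₂(1/8) + (1/8)·log₂(1/8)]
  = 0.4238 + 0.3750 + 0.3750 + 0.3750
  = 1.5488 bits

I(U;V) = H(U) + H(V) - H(U,V)
  = 0.9544 + 1.0613 - 1.5488
  = 0.4669 bits

Yes. I(U;V) = 0.4669 bits, which is > 0.25 bits.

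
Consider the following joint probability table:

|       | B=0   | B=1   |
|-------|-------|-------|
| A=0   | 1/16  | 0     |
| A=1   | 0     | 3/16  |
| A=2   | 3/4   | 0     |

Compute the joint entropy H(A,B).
H(A,B) = -Σ P(A,B) log₂ P(A,B), summed over the non-zero cells:
H(A,B) = -[(1/16)·log₂(1/16) + (3/16)·log₂(3/16) + (3/4)·log₂(3/4)]
  = 0.2500 + 0.4528 + 0.3113
  = 1.0141 bits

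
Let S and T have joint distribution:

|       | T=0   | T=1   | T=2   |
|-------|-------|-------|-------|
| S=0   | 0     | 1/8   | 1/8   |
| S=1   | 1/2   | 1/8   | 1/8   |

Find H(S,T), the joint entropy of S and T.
H(S,T) = -Σ P(S,T) log₂ P(S,T), summed over the non-zero cells:
H(S,T) = -[(1/8)·log₂(1/8) + (1/8)·log₂(1/8) + (1/2)·log₂(1/2) + (1/8)·log₂(1/8) + (1/8)·log₂(1/8)]
  = 0.3750 + 0.3750 + 0.5000 + 0.3750 + 0.3750
  = 2.0000 bits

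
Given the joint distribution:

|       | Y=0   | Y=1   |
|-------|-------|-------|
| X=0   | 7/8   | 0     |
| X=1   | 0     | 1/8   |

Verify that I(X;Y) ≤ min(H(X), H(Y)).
Marginal P(X) (row sums):
  P(X=0) = 7/8 + 0 = 7/8
  P(X=1) = 0 + 1/8 = 1/8
Marginal P(Y) (column sums):
  P(Y=0) = 7/8 + 0 = 7/8
  P(Y=1) = 0 + 1/8 = 1/8

H(X) = -[(7/8)·log₂(7/8) + (1/8)·log₂(1/8)]
  = 0.1686 + 0.3750
  = 0.5436 bits
H(Y) = -[(7/8)·log₂(7/8) + (1/8)·log₂(1/8)]
  = 0.1686 + 0.3750
  = 0.5436 bits
H(X,Y) = -[(7/8)·log₂(7/8) + (1/8)·log₂(1/8)]
  = 0.1686 + 0.3750
  = 0.5436 bits

I(X;Y) = H(X) + H(Y) - H(X,Y)
  = 0.5436 + 0.5436 - 0.5436
  = 0.5436 bits

min(H(X), H(Y)) = min(0.5436, 0.5436) = 0.5436 bits
Since 0.5436 ≤ 0.5436, the bound is satisfied ✓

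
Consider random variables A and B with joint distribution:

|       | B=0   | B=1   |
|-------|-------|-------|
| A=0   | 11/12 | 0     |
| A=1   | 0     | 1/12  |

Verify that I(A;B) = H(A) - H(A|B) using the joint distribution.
Left side, from I(A;B) = H(A) + H(B) - H(A,B):
Marginal P(A) (row sums):
  P(A=0) = 11/12 + 0 = 11/12
  P(A=1) = 0 + 1/12 = 1/12
Marginal P(B) (column sums):
  P(B=0) = 11/12 + 0 = 11/12
  P(B=1) = 0 + 1/12 = 1/12

H(A) = -[(11/12)·log₂(11/12) + (1/12)·log₂(1/12)]
  = 0.1151 + 0.2987
  = 0.4138 bits
H(B) = -[(11/12)·log₂(11/12) + (1/12)·log₂(1/12)]
  = 0.1151 + 0.2987
  = 0.4138 bits
H(A,B) = -[(11/12)·log₂(11/12) + (1/12)·log₂(1/12)]
  = 0.1151 + 0.2987
  = 0.4138 bits

I(A;B) = H(A) + H(B) - H(A,B)
  = 0.4138 + 0.4138 - 0.4138
  = 0.4138 bits

Right side, with H(A|B) computed directly from the conditional probabilities:
H(A|B) = -Σ P(A,B)·log₂ P(A|B), where P(A|B) = P(A,B) / P(B)
  (cells with P(A,B) = 0 contribute 0)
  (A=0,B=0): P(A|B) = (11/12)/(11/12) = 1;  -(11/12)·log₂(1) = 0.0000
  (A=1,B=1): P(A|B) = (1/12)/(1/12) = 1;  -(1/12)·log₂(1) = 0.0000
H(A|B) = 0.0000 + 0.0000
  = 0.0000 bits
H(A) - H(A|B) = 0.4138 - 0.0000 = 0.4138 bits

Both sides equal 0.4138 bits, so I(A;B) = H(A) - H(A|B) ✓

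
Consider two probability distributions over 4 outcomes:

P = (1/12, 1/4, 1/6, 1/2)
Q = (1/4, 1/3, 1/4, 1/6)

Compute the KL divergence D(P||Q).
D(P||Q) = Σ P(i) log₂(P(i)/Q(i))
  i=0: (1/12) × log₂((1/12)/(1/4)) = (1/12) × log₂(1/3) = -0.1321
  i=1: (1/4) × log₂((1/4)/(1/3)) = (1/4) × log₂(3/4) = -0.1038
  i=2: (1/6) × log₂((1/6)/(1/4)) = (1/6) × log₂(2/3) = -0.0975
  i=3: (1/2) × log₂((1/2)/(1/6)) = (1/2) × log₂(3) = 0.7925
D(P||Q) = -0.1321 - 0.1038 - 0.0975 + 0.7925
  = 0.4591 bits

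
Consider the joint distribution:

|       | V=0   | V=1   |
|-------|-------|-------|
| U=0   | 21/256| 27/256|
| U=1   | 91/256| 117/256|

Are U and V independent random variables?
Marginal P(U) (row sums):
  P(U=0) = 21/256 + 27/256 = 3/16
  P(U=1) = 91/256 + 117/256 = 13/16
Marginal P(V) (column sums):
  P(V=0) = 21/256 + 91/256 = 7/16
  P(V=1) = 27/256 + 117/256 = 9/16

U and V are independent iff P(U=i,V=j) = P(U=i)·P(V=j) for every cell.
  P(U=0)·P(V=0) = 3/16 × 7/16 = 21/256 = P(U=0,V=0) ✓
  P(U=0)·P(V=1) = 3/16 × 9/16 = 27/256 = P(U=0,V=1) ✓
  P(U=1)·P(V=0) = 13/16 × 7/16 = 91/256 = P(U=1,V=0) ✓
  P(U=1)·P(V=1) = 13/16 × 9/16 = 117/256 = P(U=1,V=1) ✓

Yes, U and V are independent: every cell factors, so I(U;V) = 0 bits.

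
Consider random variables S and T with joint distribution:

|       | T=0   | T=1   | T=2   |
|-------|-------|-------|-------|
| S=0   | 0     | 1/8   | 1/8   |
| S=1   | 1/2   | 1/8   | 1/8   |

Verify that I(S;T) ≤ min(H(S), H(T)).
Marginal P(S) (row sums):
  P(S=0) = 0 + 1/8 + 1/8 = 1/4
  P(S=1) = 1/2 + 1/8 + 1/8 = 3/4
Marginal P(T) (column sums):
  P(T=0) = 0 + 1/2 = 1/2
  P(T=1) = 1/8 + 1/8 = 1/4
  P(T=2) = 1/8 + 1/8 = 1/4

H(S) = -[(1/4)·log₂(1/4) + (3/4)·log₂(3/4)]
  = 0.5000 + 0.3113
  = 0.8113 bits
H(T) = -[(1/2)·log₂(1/2) + (1/4)·log₂(1/4) + (1/4)·log₂(1/4)]
  = 0.5000 + 0.5000 + 0.5000
  = 1.5000 bits
H(S,T) = -[(1/8)·log₂(1/8) + (1/8)·log₂(1/8) + (1/2)·log₂(1/2) + (1/8)·log₂(1/8) + (1/8)·log₂(1/8)]
  = 0.3750 + 0.3750 + 0.5000 + 0.3750 + 0.3750
  = 2.0000 bits

I(S;T) = H(S) + H(T) - H(S,T)
  = 0.8113 + 1.5000 - 2.0000
  = 0.3113 bits

min(H(S), H(T)) = min(0.8113, 1.5000) = 0.8113 bits
Since 0.3113 ≤ 0.8113, the bound is satisfied ✓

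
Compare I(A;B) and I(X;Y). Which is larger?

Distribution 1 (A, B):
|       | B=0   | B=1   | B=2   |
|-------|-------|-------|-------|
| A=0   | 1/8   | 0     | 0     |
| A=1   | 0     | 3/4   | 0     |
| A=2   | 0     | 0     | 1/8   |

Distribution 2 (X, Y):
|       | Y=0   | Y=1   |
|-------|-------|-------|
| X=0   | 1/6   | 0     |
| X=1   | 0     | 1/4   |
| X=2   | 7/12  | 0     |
Distribution 1 (A, B):
Marginal P(A) (row sums):
  P(A=0) = 1/8 + 0 + 0 = 1/8
  P(A=1) = 0 + 3/4 + 0 = 3/4
  P(A=2) = 0 + 0 + 1/8 = 1/8
Marginal P(B) (column sums):
  P(B=0) = 1/8 + 0 + 0 = 1/8
  P(B=1) = 0 + 3/4 + 0 = 3/4
  P(B=2) = 0 + 0 + 1/8 = 1/8

H(A) = -[(1/8)·log₂(1/8) + (3/4)·log₂(3/4) + (1/8)·log₂(1/8)]
  = 0.3750 + 0.3113 + 0.3750
  = 1.0613 bits
H(B) = -[(1/8)·log₂(1/8) + (3/4)·log₂(3/4) + (1/8)·log₂(1/8)]
  = 0.3750 + 0.3113 + 0.3750
  = 1.0613 bits
H(A,B) = -[(1/8)·log₂(1/8) + (3/4)·log₂(3/4) + (1/8)·log₂(1/8)]
  = 0.3750 + 0.3113 + 0.3750
  = 1.0613 bits

I(A;B) = H(A) + H(B) - H(A,B)
  = 1.0613 + 1.0613 - 1.0613
  = 1.0613 bits

Distribution 2 (X, Y):
Marginal P(X) (row sums):
  P(X=0) = 1/6 + 0 = 1/6
  P(X=1) = 0 + 1/4 = 1/4
  P(X=2) = 7/12 + 0 = 7/12
Marginal P(Y) (column sums):
  P(Y=0) = 1/6 + 0 + 7/12 = 3/4
  P(Y=1) = 0 + 1/4 + 0 = 1/4

H(X) = -[(1/6)·log₂(1/6) + (1/4)·log₂(1/4) + (7/12)·log₂(7/12)]
  = 0.4308 + 0.5000 + 0.4536
  = 1.3844 bits
H(Y) = -[(3/4)·log₂(3/4) + (1/4)·log₂(1/4)]
  = 0.3113 + 0.5000
  = 0.8113 bits
H(X,Y) = -[(1/6)·log₂(1/6) + (1/4)·log₂(1/4) + (7/12)·log₂(7/12)]
  = 0.4308 + 0.5000 + 0.4536
  = 1.3844 bits

I(X;Y) = H(X) + H(Y) - H(X,Y)
  = 1.3844 + 0.8113 - 1.3844
  = 0.8113 bits

I(A;B) = 1.0613 bits > I(X;Y) = 0.8113 bits, so (A, B) has the higher mutual information (stronger dependence).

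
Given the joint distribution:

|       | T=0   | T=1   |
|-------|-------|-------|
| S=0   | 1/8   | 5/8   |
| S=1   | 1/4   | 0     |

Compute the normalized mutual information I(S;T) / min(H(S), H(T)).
Marginal P(S) (row sums):
  P(S=0) = 1/8 + 5/8 = 3/4
  P(S=1) = 1/4 + 0 = 1/4
Marginal P(T) (column sums):
  P(T=0) = 1/8 + 1/4 = 3/8
  P(T=1) = 5/8 + 0 = 5/8

H(S) = -[(3/4)·log₂(3/4) + (1/4)·log₂(1/4)]
  = 0.3113 + 0.5000
  = 0.8113 bits
H(T) = -[(3/8)·log₂(3/8) + (5/8)·log₂(5/8)]
  = 0.5306 + 0.4238
  = 0.9544 bits
H(S,T) = -[(1/8)·log₂(1/8) + (5/8)·log₂(5/8) + (1/4)·log₂(1/4)]
  = 0.3750 + 0.4238 + 0.5000
  = 1.2988 bits

I(S;T) = H(S) + H(T) - H(S,T)
  = 0.8113 + 0.9544 - 1.2988
  = 0.4669 bits

min(H(S), H(T)) = min(0.8113, 0.9544) = 0.8113 bits
Normalized MI = 0.4669 / 0.8113 = 0.5755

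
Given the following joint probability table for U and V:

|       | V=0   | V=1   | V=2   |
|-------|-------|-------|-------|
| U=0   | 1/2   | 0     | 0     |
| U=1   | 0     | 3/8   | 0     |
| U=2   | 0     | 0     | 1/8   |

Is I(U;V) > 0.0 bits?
Marginal P(U) (row sums):
  P(U=0) = 1/2 + 0 + 0 = 1/2
  P(U=1) = 0 + 3/8 + 0 = 3/8
  P(U=2) = 0 + 0 + 1/8 = 1/8
Marginal P(V) (column sums):
  P(V=0) = 1/2 + 0 + 0 = 1/2
  P(V=1) = 0 + 3/8 + 0 = 3/8
  P(V=2) = 0 + 0 + 1/8 = 1/8

H(U) = -[(1/2)·log₂(1/2) + (3/8)·log₂(3/8) + (1/8)·log₂(1/8)]
  = 0.5000 + 0.5306 + 0.3750
  = 1.4056 bits
H(V) = -[(1/2)·log₂(1/2) + (3/8)·log₂(3/8) + (1/8)·log₂(1/8)]
  = 0.5000 + 0.5306 + 0.3750
  = 1.4056 bits
H(U,V) = -[(1/2)·log₂(1/2) + (3/8)·log₂(3/8) + (1/8)·log₂(1/8)]
  = 0.5000 + 0.5306 + 0.3750
  = 1.4056 bits

I(U;V) = H(U) + H(V) - H(U,V)
  = 1.4056 + 1.4056 - 1.4056
  = 1.4056 bits

Yes. I(U;V) = 1.4056 bits, which is > 0.0 bits.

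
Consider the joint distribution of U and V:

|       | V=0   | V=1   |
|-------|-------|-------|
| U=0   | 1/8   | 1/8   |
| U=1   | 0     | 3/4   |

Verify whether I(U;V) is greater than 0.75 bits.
Marginal P(U) (row sums):
  P(U=0) = 1/8 + 1/8 = 1/4
  P(U=1) = 0 + 3/4 = 3/4
Marginal P(V) (column sums):
  P(V=0) = 1/8 + 0 = 1/8
  P(V=1) = 1/8 + 3/4 = 7/8

H(U) = -[(1/4)·log₂(1/4) + (3/4)·log₂(3/4)]
  = 0.5000 + 0.3113
  = 0.8113 bits
H(V) = -[(1/8)·log₂(1/8) + (7/8)·log₂(7/8)]
  = 0.3750 + 0.1686
  = 0.5436 bits
H(U,V) = -[(1/8)·log₂(1/8) + (1/8)·log₂(1/8) + (3/4)·log₂(3/4)]
  = 0.3750 + 0.3750 + 0.3113
  = 1.0613 bits

I(U;V) = H(U) + H(V) - H(U,V)
  = 0.8113 + 0.5436 - 1.0613
  = 0.2936 bits

No. I(U;V) = 0.2936 bits, which is ≤ 0.75 bits.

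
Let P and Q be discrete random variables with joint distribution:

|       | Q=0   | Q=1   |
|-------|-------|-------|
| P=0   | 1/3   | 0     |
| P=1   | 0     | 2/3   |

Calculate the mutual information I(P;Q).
Marginal P(P) (row sums):
  P(P=0) = 1/3 + 0 = 1/3
  P(P=1) = 0 + 2/3 = 2/3
Marginal P(Q) (column sums):
  P(Q=0) = 1/3 + 0 = 1/3
  P(Q=1) = 0 + 2/3 = 2/3

H(P) = -[(1/3)·log₂(1/3) + (2/3)·log₂(2/3)]
  = 0.5283 + 0.3900
  = 0.9183 bits
H(Q) = -[(1/3)·log₂(1/3) + (2/3)·log₂(2/3)]
  = 0.5283 + 0.3900
  = 0.9183 bits
H(P,Q) = -[(1/3)·log₂(1/3) + (2/3)·log₂(2/3)]
  = 0.5283 + 0.3900
  = 0.9183 bits

I(P;Q) = H(P) + H(Q) - H(P,Q)
  = 0.9183 + 0.9183 - 0.9183
  = 0.9183 bits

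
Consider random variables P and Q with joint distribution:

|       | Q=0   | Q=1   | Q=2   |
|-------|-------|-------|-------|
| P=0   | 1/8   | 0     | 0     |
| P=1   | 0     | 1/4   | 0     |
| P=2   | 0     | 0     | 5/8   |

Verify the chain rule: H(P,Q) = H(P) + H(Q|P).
Left side:
H(P,Q) = -[(1/8)·log₂(1/8) + (1/4)·log₂(1/4) + (5/8)·log₂(5/8)]
  = 0.3750 + 0.5000 + 0.4238
  = 1.2988 bits

Right side:
Marginal P(P) (row sums):
  P(P=0) = 1/8 + 0 + 0 = 1/8
  P(P=1) = 0 + 1/4 + 0 = 1/4
  P(P=2) = 0 + 0 + 5/8 = 5/8
H(P) = -[(1/8)·log₂(1/8) + (1/4)·log₂(1/4) + (5/8)·log₂(5/8)]
  = 0.3750 + 0.5000 + 0.4238
  = 1.2988 bits
H(Q|P) = -Σ P(P,Q)·log₂ P(Q|P), where P(Q|P) = P(P,Q) / P(P)
  (cells with P(P,Q) = 0 contribute 0)
  (P=0,Q=0): P(Q|P) = (1/8)/(1/8) = 1;  -(1/8)·log₂(1) = 0.0000
  (P=1,Q=1): P(Q|P) = (1/4)/(1/4) = 1;  -(1/4)·log₂(1) = 0.0000
  (P=2,Q=2): P(Q|P) = (5/8)/(5/8) = 1;  -(5/8)·log₂(1) = 0.0000
H(Q|P) = 0.0000 + 0.0000 + 0.0000
  = 0.0000 bits
H(P) + H(Q|P) = 1.2988 + 0.0000 = 1.2988 bits

Both sides equal 1.2988 bits, so the chain rule holds ✓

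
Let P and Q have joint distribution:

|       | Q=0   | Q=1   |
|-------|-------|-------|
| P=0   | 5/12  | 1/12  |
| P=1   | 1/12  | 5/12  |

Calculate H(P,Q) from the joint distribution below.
H(P,Q) = -Σ P(P,Q) log₂ P(P,Q), summed over the non-zero cells:
H(P,Q) = -[(5/12)·log₂(5/12) + (1/12)·log₂(1/12) + (1/12)·log₂(1/12) + (5/12)·log₂(5/12)]
  = 0.5263 + 0.2987 + 0.2987 + 0.5263
  = 1.6500 bits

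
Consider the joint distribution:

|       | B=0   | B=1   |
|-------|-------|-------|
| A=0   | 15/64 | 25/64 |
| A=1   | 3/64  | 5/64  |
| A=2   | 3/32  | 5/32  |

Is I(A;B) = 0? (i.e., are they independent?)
Marginal P(A) (row sums):
  P(A=0) = 15/64 + 25/64 = 5/8
  P(A=1) = 3/64 + 5/64 = 1/8
  P(A=2) = 3/32 + 5/32 = 1/4
Marginal P(B) (column sums):
  P(B=0) = 15/64 + 3/64 + 3/32 = 3/8
  P(B=1) = 25/64 + 5/64 + 5/32 = 5/8

A and B are independent iff P(A=i,B=j) = P(A=i)·P(B=j) for every cell.
  P(A=0)·P(B=0) = 5/8 × 3/8 = 15/64 = P(A=0,B=0) ✓
  P(A=0)·P(B=1) = 5/8 × 5/8 = 25/64 = P(A=0,B=1) ✓
  P(A=1)·P(B=0) = 1/8 × 3/8 = 3/64 = P(A=1,B=0) ✓
  P(A=1)·P(B=1) = 1/8 × 5/8 = 5/64 = P(A=1,B=1) ✓
  P(A=2)·P(B=0) = 1/4 × 3/8 = 3/32 = P(A=2,B=0) ✓
  P(A=2)·P(B=1) = 1/4 × 5/8 = 5/32 = P(A=2,B=1) ✓

Yes, A and B are independent: every cell factors, so I(A;B) = 0 bits.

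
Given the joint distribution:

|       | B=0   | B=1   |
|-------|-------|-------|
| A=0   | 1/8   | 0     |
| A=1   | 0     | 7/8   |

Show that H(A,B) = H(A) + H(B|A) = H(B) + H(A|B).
Marginal P(A) (row sums):
  P(A=0) = 1/8 + 0 = 1/8
  P(A=1) = 0 + 7/8 = 7/8
Marginal P(B) (column sums):
  P(B=0) = 1/8 + 0 = 1/8
  P(B=1) = 0 + 7/8 = 7/8

Decomposition 1: H(A) + H(B|A)
H(A) = -[(1/8)·log₂(1/8) + (7/8)·log₂(7/8)]
  = 0.3750 + 0.1686
  = 0.5436 bits
H(B|A) = -Σ P(A,B)·log₂ P(B|A), where P(B|A) = P(A,B) / P(A)
  (cells with P(A,B) = 0 contribute 0)
  (A=0,B=0): P(B|A) = (1/8)/(1/8) = 1;  -(1/8)·log₂(1) = 0.0000
  (A=1,B=1): P(B|A) = (7/8)/(7/8) = 1;  -(7/8)·log₂(1) = 0.0000
H(B|A) = 0.0000 + 0.0000
  = 0.0000 bits
H(A) + H(B|A) = 0.5436 + 0.0000 = 0.5436 bits

Decomposition 2: H(B) + H(A|B)
H(B) = -[(1/8)·log₂(1/8) + (7/8)·log₂(7/8)]
  = 0.3750 + 0.1686
  = 0.5436 bits
H(A|B) = -Σ P(A,B)·log₂ P(A|B), where P(A|B) = P(A,B) / P(B)
  (cells with P(A,B) = 0 contribute 0)
  (A=0,B=0): P(A|B) = (1/8)/(1/8) = 1;  -(1/8)·log₂(1) = 0.0000
  (A=1,B=1): P(A|B) = (7/8)/(7/8) = 1;  -(7/8)·log₂(1) = 0.0000
H(A|B) = 0.0000 + 0.0000
  = 0.0000 bits
H(B) + H(A|B) = 0.5436 + 0.0000 = 0.5436 bits

Direct computation of the joint entropy:
H(A,B) = -[(1/8)·log₂(1/8) + (7/8)·log₂(7/8)]
  = 0.3750 + 0.1686
  = 0.5436 bits

All three agree: H(A,B) = 0.5436 bits ✓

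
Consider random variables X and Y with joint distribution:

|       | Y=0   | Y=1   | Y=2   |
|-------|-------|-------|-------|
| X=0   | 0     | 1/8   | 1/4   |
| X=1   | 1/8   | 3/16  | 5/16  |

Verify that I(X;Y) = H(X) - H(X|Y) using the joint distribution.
Left side, from I(X;Y) = H(X) + H(Y) - H(X,Y):
Marginal P(X) (row sums):
  P(X=0) = 0 + 1/8 + 1/4 = 3/8
  P(X=1) = 1/8 + 3/16 + 5/16 = 5/8
Marginal P(Y) (column sums):
  P(Y=0) = 0 + 1/8 = 1/8
  P(Y=1) = 1/8 + 3/16 = 5/16
  P(Y=2) = 1/4 + 5/16 = 9/16

H(X) = -[(3/8)·log₂(3/8) + (5/8)·log₂(5/8)]
  = 0.5306 + 0.4238
  = 0.9544 bits
H(Y) = -[(1/8)·log₂(1/8) + (5/16)·log₂(5/16) + (9/16)·log₂(9/16)]
  = 0.3750 + 0.5244 + 0.4669
  = 1.3663 bits
H(X,Y) = -[(1/8)·log₂(1/8) + (1/4)·log₂(1/4) + (1/8)·log₂(1/8) + (3/16)·log₂(3/16) + (5/16)·log₂(5/16)]
  = 0.3750 + 0.5000 + 0.3750 + 0.4528 + 0.5244
  = 2.2272 bits

I(X;Y) = H(X) + H(Y) - H(X,Y)
  = 0.9544 + 1.3663 - 2.2272
  = 0.0935 bits

Right side, with H(X|Y) computed directly from the conditional probabilities:
H(X|Y) = -Σ P(X,Y)·log₂ P(X|Y), where P(X|Y) = P(X,Y) / P(Y)
  (cells with P(X,Y) = 0 contribute 0)
  (X=0,Y=1): P(X|Y) = (1/8)/(5/16) = 2/5;  -(1/8)·log₂(2/5) = 0.1652
  (X=0,Y=2): P(X|Y) = (1/4)/(9/16) = 4/9;  -(1/4)·log₂(4/9) = 0.2925
  (X=1,Y=0): P(X|Y) = (1/8)/(1/8) = 1;  -(1/8)·log₂(1) = 0.0000
  (X=1,Y=1): P(X|Y) = (3/16)/(5/16) = 3/5;  -(3/16)·log₂(3/5) = 0.1382
  (X=1,Y=2): P(X|Y) = (5/16)/(9/16) = 5/9;  -(5/16)·log₂(5/9) = 0.2650
H(X|Y) = 0.1652 + 0.2925 + 0.0000 + 0.1382 + 0.2650
  = 0.8609 bits
H(X) - H(X|Y) = 0.9544 - 0.8609 = 0.0935 bits

Both sides equal 0.0935 bits, so I(X;Y) = H(X) - H(X|Y) ✓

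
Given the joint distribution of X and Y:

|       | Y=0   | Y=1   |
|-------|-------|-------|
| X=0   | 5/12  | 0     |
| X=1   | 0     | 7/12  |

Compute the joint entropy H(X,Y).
H(X,Y) = -Σ P(X,Y) log₂ P(X,Y), summed over the non-zero cells:
H(X,Y) = -[(5/12)·log₂(5/12) + (7/12)·log₂(7/12)]
  = 0.5263 + 0.4536
  = 0.9799 bits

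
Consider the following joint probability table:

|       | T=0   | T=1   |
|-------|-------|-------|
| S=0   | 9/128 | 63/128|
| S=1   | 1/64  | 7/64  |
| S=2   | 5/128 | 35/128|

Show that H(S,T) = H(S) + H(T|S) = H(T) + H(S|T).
Marginal P(S) (row sums):
  P(S=0) = 9/128 + 63/128 = 9/16
  P(S=1) = 1/64 + 7/64 = 1/8
  P(S=2) = 5/128 + 35/128 = 5/16
Marginal P(T) (column sums):
  P(T=0) = 9/128 + 1/64 + 5/128 = 1/8
  P(T=1) = 63/128 + 7/64 + 35/128 = 7/8

Decomposition 1: H(S) + H(T|S)
H(S) = -[(9/16)·log₂(9/16) + (1/8)·log₂(1/8) + (5/16)·log₂(5/16)]
  = 0.4669 + 0.3750 + 0.5244
  = 1.3663 bits
H(T|S) = -Σ P(S,T)·log₂ P(T|S), where P(T|S) = P(S,T) / P(S)
  (S=0,T=0): P(T|S) = (9/128)/(9/16) = 1/8;  -(9/128)·log₂(1/8) = 0.2109
  (S=0,T=1): P(T|S) = (63/128)/(9/16) = 7/8;  -(63/128)·log₂(7/8) = 0.0948
  (S=1,T=0): P(T|S) = (1/64)/(1/8) = 1/8;  -(1/64)·log₂(1/8) = 0.0469
  (S=1,T=1): P(T|S) = (7/64)/(1/8) = 7/8;  -(7/64)·log₂(7/8) = 0.0211
  (S=2,T=0): P(T|S) = (5/128)/(5/16) = 1/8;  -(5/128)·log₂(1/8) = 0.1172
  (S=2,T=1): P(T|S) = (35/128)/(5/16) = 7/8;  -(35/128)·log₂(7/8) = 0.0527
H(T|S) = 0.2109 + 0.0948 + 0.0469 + 0.0211 + 0.1172 + 0.0527
  = 0.5436 bits
H(S) + H(T|S) = 1.3663 + 0.5436 = 1.9099 bits

Decomposition 2: H(T) + H(S|T)
H(T) = -[(1/8)·log₂(1/8) + (7/8)·log₂(7/8)]
  = 0.3750 + 0.1686
  = 0.5436 bits
H(S|T) = -Σ P(S,T)·log₂ P(S|T), where P(S|T) = P(S,T) / P(T)
  (S=0,T=0): P(S|T) = (9/128)/(1/8) = 9/16;  -(9/128)·log₂(9/16) = 0.0584
  (S=0,T=1): P(S|T) = (63/128)/(7/8) = 9/16;  -(63/128)·log₂(9/16) = 0.4086
  (S=1,T=0): P(S|T) = (1/64)/(1/8) = 1/8;  -(1/64)·log₂(1/8) = 0.0469
  (S=1,T=1): P(S|T) = (7/64)/(7/8) = 1/8;  -(7/64)·log₂(1/8) = 0.3281
  (S=2,T=0): P(S|T) = (5/128)/(1/8) = 5/16;  -(5/128)·log₂(5/16) = 0.0655
  (S=2,T=1): P(S|T) = (35/128)/(7/8) = 5/16;  -(35/128)·log₂(5/16) = 0.4588
H(S|T) = 0.0584 + 0.4086 + 0.0469 + 0.3281 + 0.0655 + 0.4588
  = 1.3663 bits
H(T) + H(S|T) = 0.5436 + 1.3663 = 1.9099 bits

Direct computation of the joint entropy:
H(S,T) = -[(9/128)·log₂(9/128) + (63/128)·log₂(63/128) + (1/64)·log₂(1/64) + (7/64)·log₂(7/64) + (5/128)·log₂(5/128) + (35/128)·log₂(35/128)]
  = 0.2693 + 0.5034 + 0.0938 + 0.3492 + 0.1827 + 0.5115
  = 1.9099 bits

All three agree: H(S,T) = 1.9099 bits ✓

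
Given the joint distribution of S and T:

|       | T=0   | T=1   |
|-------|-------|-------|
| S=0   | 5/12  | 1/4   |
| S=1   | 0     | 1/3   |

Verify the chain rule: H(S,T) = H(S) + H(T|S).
Left side:
H(S,T) = -[(5/12)·log₂(5/12) + (1/4)·log₂(1/4) + (1/3)·log₂(1/3)]
  = 0.5263 + 0.5000 + 0.5283
  = 1.5546 bits

Right side:
Marginal P(S) (row sums):
  P(S=0) = 5/12 + 1/4 = 2/3
  P(S=1) = 0 + 1/3 = 1/3
H(S) = -[(2/3)·log₂(2/3) + (1/3)·log₂(1/3)]
  = 0.3900 + 0.5283
  = 0.9183 bits
H(T|S) = -Σ P(S,T)·log₂ P(T|S), where P(T|S) = P(S,T) / P(S)
  (cells with P(S,T) = 0 contribute 0)
  (S=0,T=0): P(T|S) = (5/12)/(2/3) = 5/8;  -(5/12)·log₂(5/8) = 0.2825
  (S=0,T=1): P(T|S) = (1/4)/(2/3) = 3/8;  -(1/4)·log₂(3/8) = 0.3538
  (S=1,T=1): P(T|S) = (1/3)/(1/3) = 1;  -(1/3)·log₂(1) = 0.0000
H(T|S) = 0.2825 + 0.3538 + 0.0000
  = 0.6363 bits
H(S) + H(T|S) = 0.9183 + 0.6363 = 1.5546 bits

Both sides equal 1.5546 bits, so the chain rule holds ✓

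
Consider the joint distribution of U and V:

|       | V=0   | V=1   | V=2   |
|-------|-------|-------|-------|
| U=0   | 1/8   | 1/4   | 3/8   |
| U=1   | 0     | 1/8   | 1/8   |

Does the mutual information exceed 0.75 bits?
Marginal P(U) (row sums):
  P(U=0) = 1/8 + 1/4 + 3/8 = 3/4
  P(U=1) = 0 + 1/8 + 1/8 = 1/4
Marginal P(V) (column sums):
  P(V=0) = 1/8 + 0 = 1/8
  P(V=1) = 1/4 + 1/8 = 3/8
  P(V=2) = 3/8 + 1/8 = 1/2

H(U) = -[(3/4)·log₂(3/4) + (1/4)·log₂(1/4)]
  = 0.3113 + 0.5000
  = 0.8113 bits
H(V) = -[(1/8)·log₂(1/8) + (3/8)·log₂(3/8) + (1/2)·log₂(1/2)]
  = 0.3750 + 0.5306 + 0.5000
  = 1.4056 bits
H(U,V) = -[(1/8)·log₂(1/8) + (1/4)·log₂(1/4) + (3/8)·log₂(3/8) + (1/8)·log₂(1/8) + (1/8)·log₂(1/8)]
  = 0.3750 + 0.5000 + 0.5306 + 0.3750 + 0.3750
  = 2.1556 bits

I(U;V) = H(U) + H(V) - H(U,V)
  = 0.8113 + 1.4056 - 2.1556
  = 0.0613 bits

No. I(U;V) = 0.0613 bits, which is ≤ 0.75 bits.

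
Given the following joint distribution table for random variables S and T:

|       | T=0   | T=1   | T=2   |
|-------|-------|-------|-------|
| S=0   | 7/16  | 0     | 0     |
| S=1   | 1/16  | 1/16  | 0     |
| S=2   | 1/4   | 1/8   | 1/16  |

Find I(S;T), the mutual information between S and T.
Marginal P(S) (row sums):
  P(S=0) = 7/16 + 0 + 0 = 7/16
  P(S=1) = 1/16 + 1/16 + 0 = 1/8
  P(S=2) = 1/4 + 1/8 + 1/16 = 7/16
Marginal P(T) (column sums):
  P(T=0) = 7/16 + 1/16 + 1/4 = 3/4
  P(T=1) = 0 + 1/16 + 1/8 = 3/16
  P(T=2) = 0 + 0 + 1/16 = 1/16

H(S) = -[(7/16)·log₂(7/16) + (1/8)·log₂(1/8) + (7/16)·log₂(7/16)]
  = 0.5218 + 0.3750 + 0.5218
  = 1.4186 bits
H(T) = -[(3/4)·log₂(3/4) + (3/16)·log₂(3/16) + (1/16)·log₂(1/16)]
  = 0.3113 + 0.4528 + 0.2500
  = 1.0141 bits
H(S,T) = -[(7/16)·log₂(7/16) + (1/16)·log₂(1/16) + (1/16)·log₂(1/16) + (1/4)·log₂(1/4) + (1/8)·log₂(1/8) + (1/16)·log₂(1/16)]
  = 0.5218 + 0.2500 + 0.2500 + 0.5000 + 0.3750 + 0.2500
  = 2.1468 bits

I(S;T) = H(S) + H(T) - H(S,T)
  = 1.4186 + 1.0141 - 2.1468
  = 0.2859 bits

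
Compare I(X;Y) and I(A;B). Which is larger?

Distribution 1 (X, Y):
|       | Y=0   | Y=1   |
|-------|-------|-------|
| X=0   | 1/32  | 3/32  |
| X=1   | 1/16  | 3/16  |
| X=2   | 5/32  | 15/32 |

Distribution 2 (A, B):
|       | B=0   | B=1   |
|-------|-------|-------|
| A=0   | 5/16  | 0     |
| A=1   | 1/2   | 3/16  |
Distribution 1 (X, Y):
Marginal P(X) (row sums):
  P(X=0) = 1/32 + 3/32 = 1/8
  P(X=1) = 1/16 + 3/16 = 1/4
  P(X=2) = 5/32 + 15/32 = 5/8
Marginal P(Y) (column sums):
  P(Y=0) = 1/32 + 1/16 + 5/32 = 1/4
  P(Y=1) = 3/32 + 3/16 + 15/32 = 3/4

H(X) = -[(1/8)·log₂(1/8) + (1/4)·log₂(1/4) + (5/8)·log₂(5/8)]
  = 0.3750 + 0.5000 + 0.4238
  = 1.2988 bits
H(Y) = -[(1/4)·log₂(1/4) + (3/4)·log₂(3/4)]
  = 0.5000 + 0.3113
  = 0.8113 bits
H(X,Y) = -[(1/32)·log₂(1/32) + (3/32)·log₂(3/32) + (1/16)·log₂(1/16) + (3/16)·log₂(3/16) + (5/32)·log₂(5/32) + (15/32)·log₂(15/32)]
  = 0.1563 + 0.3202 + 0.2500 + 0.4528 + 0.4184 + 0.5124
  = 2.1101 bits

I(X;Y) = H(X) + H(Y) - H(X,Y)
  = 1.2988 + 0.8113 - 2.1101
  = 0.0000 bits

Distribution 2 (A, B):
Marginal P(A) (row sums):
  P(A=0) = 5/16 + 0 = 5/16
  P(A=1) = 1/2 + 3/16 = 11/16
Marginal P(B) (column sums):
  P(B=0) = 5/16 + 1/2 = 13/16
  P(B=1) = 0 + 3/16 = 3/16

H(A) = -[(5/16)·log₂(5/16) + (11/16)·log₂(11/16)]
  = 0.5244 + 0.3716
  = 0.8960 bits
H(B) = -[(13/16)·log₂(13/16) + (3/16)·log₂(3/16)]
  = 0.2434 + 0.4528
  = 0.6962 bits
H(A,B) = -[(5/16)·log₂(5/16) + (1/2)·log₂(1/2) + (3/16)·log₂(3/16)]
  = 0.5244 + 0.5000 + 0.4528
  = 1.4772 bits

I(A;B) = H(A) + H(B) - H(A,B)
  = 0.8960 + 0.6962 - 1.4772
  = 0.1150 bits

I(A;B) = 0.1150 bits > I(X;Y) = 0.0000 bits, so (A, B) has the higher mutual information (stronger dependence).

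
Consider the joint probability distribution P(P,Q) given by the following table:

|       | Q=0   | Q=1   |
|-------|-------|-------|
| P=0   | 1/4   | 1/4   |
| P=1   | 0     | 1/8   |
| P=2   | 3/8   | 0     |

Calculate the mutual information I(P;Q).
Marginal P(P) (row sums):
  P(P=0) = 1/4 + 1/4 = 1/2
  P(P=1) = 0 + 1/8 = 1/8
  P(P=2) = 3/8 + 0 = 3/8
Marginal P(Q) (column sums):
  P(Q=0) = 1/4 + 0 + 3/8 = 5/8
  P(Q=1) = 1/4 + 1/8 + 0 = 3/8

H(P) = -[(1/2)·log₂(1/2) + (1/8)·log₂(1/8) + (3/8)·log₂(3/8)]
  = 0.5000 + 0.3750 + 0.5306
  = 1.4056 bits
H(Q) = -[(5/8)·log₂(5/8) + (3/8)·log₂(3/8)]
  = 0.4238 + 0.5306
  = 0.9544 bits
H(P,Q) = -[(1/4)·log₂(1/4) + (1/4)·log₂(1/4) + (1/8)·log₂(1/8) + (3/8)·log₂(3/8)]
  = 0.5000 + 0.5000 + 0.3750 + 0.5306
  = 1.9056 bits

I(P;Q) = H(P) + H(Q) - H(P,Q)
  = 1.4056 + 0.9544 - 1.9056
  = 0.4544 bits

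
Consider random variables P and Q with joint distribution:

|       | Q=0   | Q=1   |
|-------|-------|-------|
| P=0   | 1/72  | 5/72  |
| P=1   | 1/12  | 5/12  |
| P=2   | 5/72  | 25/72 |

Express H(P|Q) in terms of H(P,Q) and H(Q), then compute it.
H(P|Q) = H(P,Q) - H(Q)

Marginal P(Q) (column sums):
  P(Q=0) = 1/72 + 1/12 + 5/72 = 1/6
  P(Q=1) = 5/72 + 5/12 + 25/72 = 5/6

H(P,Q) = -[(1/72)·log₂(1/72) + (5/72)·log₂(5/72) + (1/12)·log₂(1/12) + (5/12)·log₂(5/12) + (5/72)·log₂(5/72) + (25/72)·log₂(25/72)]
  = 0.0857 + 0.2672 + 0.2987 + 0.5263 + 0.2672 + 0.5299
  = 1.9750 bits
H(Q) = -[(1/6)·log₂(1/6) + (5/6)·log₂(5/6)]
  = 0.4308 + 0.2192
  = 0.6500 bits

H(P|Q) = 1.9750 - 0.6500 = 1.3250 bits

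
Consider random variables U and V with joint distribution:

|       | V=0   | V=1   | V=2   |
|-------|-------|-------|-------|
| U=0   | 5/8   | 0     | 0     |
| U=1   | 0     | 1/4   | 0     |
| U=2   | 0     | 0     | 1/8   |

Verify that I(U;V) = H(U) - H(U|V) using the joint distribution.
Left side, from I(U;V) = H(U) + H(V) - H(U,V):
Marginal P(U) (row sums):
  P(U=0) = 5/8 + 0 + 0 = 5/8
  P(U=1) = 0 + 1/4 + 0 = 1/4
  P(U=2) = 0 + 0 + 1/8 = 1/8
Marginal P(V) (column sums):
  P(V=0) = 5/8 + 0 + 0 = 5/8
  P(V=1) = 0 + 1/4 + 0 = 1/4
  P(V=2) = 0 + 0 + 1/8 = 1/8

H(U) = -[(5/8)·log₂(5/8) + (1/4)·log₂(1/4) + (1/8)·log₂(1/8)]
  = 0.4238 + 0.5000 + 0.3750
  = 1.2988 bits
H(V) = -[(5/8)·log₂(5/8) + (1/4)·log₂(1/4) + (1/8)·log₂(1/8)]
  = 0.4238 + 0.5000 + 0.3750
  = 1.2988 bits
H(U,V) = -[(5/8)·log₂(5/8) + (1/4)·log₂(1/4) + (1/8)·log₂(1/8)]
  = 0.4238 + 0.5000 + 0.3750
  = 1.2988 bits

I(U;V) = H(U) + H(V) - H(U,V)
  = 1.2988 + 1.2988 - 1.2988
  = 1.2988 bits

Right side, with H(U|V) computed directly from the conditional probabilities:
H(U|V) = -Σ P(U,V)·log₂ P(U|V), where P(U|V) = P(U,V) / P(V)
  (cells with P(U,V) = 0 contribute 0)
  (U=0,V=0): P(U|V) = (5/8)/(5/8) = 1;  -(5/8)·log₂(1) = 0.0000
  (U=1,V=1): P(U|V) = (1/4)/(1/4) = 1;  -(1/4)·log₂(1) = 0.0000
  (U=2,V=2): P(U|V) = (1/8)/(1/8) = 1;  -(1/8)·log₂(1) = 0.0000
H(U|V) = 0.0000 + 0.0000 + 0.0000
  = 0.0000 bits
H(U) - H(U|V) = 1.2988 - 0.0000 = 1.2988 bits

Both sides equal 1.2988 bits, so I(U;V) = H(U) - H(U|V) ✓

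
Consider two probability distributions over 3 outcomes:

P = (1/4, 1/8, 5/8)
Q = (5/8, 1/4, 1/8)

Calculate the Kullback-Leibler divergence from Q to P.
D(P||Q) = Σ P(i) log₂(P(i)/Q(i))
  i=0: (1/4) × log₂((1/4)/(5/8)) = (1/4) × log₂(2/5) = -0.3305
  i=1: (1/8) × log₂((1/8)/(1/4)) = (1/8) × log₂(1/2) = -0.1250
  i=2: (5/8) × log₂((5/8)/(1/8)) = (5/8) × log₂(5) = 1.4512
D(P||Q) = -0.3305 - 0.1250 + 1.4512
  = 0.9957 bits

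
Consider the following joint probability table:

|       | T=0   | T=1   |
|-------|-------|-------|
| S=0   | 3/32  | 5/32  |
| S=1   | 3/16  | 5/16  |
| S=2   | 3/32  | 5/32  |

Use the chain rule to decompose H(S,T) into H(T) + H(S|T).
By the chain rule: H(S,T) = H(T) + H(S|T)

Marginal P(T) (column sums):
  P(T=0) = 3/32 + 3/16 + 3/32 = 3/8
  P(T=1) = 5/32 + 5/16 + 5/32 = 5/8
H(T) = -[(3/8)·log₂(3/8) + (5/8)·log₂(5/8)]
  = 0.5306 + 0.4238
  = 0.9544 bits
H(S|T) = -Σ P(S,T)·log₂ P(S|T), where P(S|T) = P(S,T) / P(T)
  (S=0,T=0): P(S|T) = (3/32)/(3/8) = 1/4;  -(3/32)·log₂(1/4) = 0.1875
  (S=0,T=1): P(S|T) = (5/32)/(5/8) = 1/4;  -(5/32)·log₂(1/4) = 0.3125
  (S=1,T=0): P(S|T) = (3/16)/(3/8) = 1/2;  -(3/16)·log₂(1/2) = 0.1875
  (S=1,T=1): P(S|T) = (5/16)/(5/8) = 1/2;  -(5/16)·log₂(1/2) = 0.3125
  (S=2,T=0): P(S|T) = (3/32)/(3/8) = 1/4;  -(3/32)·log₂(1/4) = 0.1875
  (S=2,T=1): P(S|T) = (5/32)/(5/8) = 1/4;  -(5/32)·log₂(1/4) = 0.3125
H(S|T) = 0.1875 + 0.3125 + 0.1875 + 0.3125 + 0.1875 + 0.3125
  = 1.5000 bits

H(S,T) = H(T) + H(S|T) = 0.9544 + 1.5000 = 2.4544 bits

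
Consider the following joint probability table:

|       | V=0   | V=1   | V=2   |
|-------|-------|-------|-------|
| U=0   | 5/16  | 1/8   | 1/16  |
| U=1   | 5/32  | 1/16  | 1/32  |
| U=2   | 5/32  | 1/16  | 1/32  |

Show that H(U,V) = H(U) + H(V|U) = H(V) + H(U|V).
Marginal P(U) (row sums):
  P(U=0) = 5/16 + 1/8 + 1/16 = 1/2
  P(U=1) = 5/32 + 1/16 + 1/32 = 1/4
  P(U=2) = 5/32 + 1/16 + 1/32 = 1/4
Marginal P(V) (column sums):
  P(V=0) = 5/16 + 5/32 + 5/32 = 5/8
  P(V=1) = 1/8 + 1/16 + 1/16 = 1/4
  P(V=2) = 1/16 + 1/32 + 1/32 = 1/8

Decomposition 1: H(U) + H(V|U)
H(U) = -[(1/2)·log₂(1/2) + (1/4)·log₂(1/4) + (1/4)·log₂(1/4)]
  = 0.5000 + 0.5000 + 0.5000
  = 1.5000 bits
H(V|U) = -Σ P(U,V)·log₂ P(V|U), where P(V|U) = P(U,V) / P(U)
  (U=0,V=0): P(V|U) = (5/16)/(1/2) = 5/8;  -(5/16)·log₂(5/8) = 0.2119
  (U=0,V=1): P(V|U) = (1/8)/(1/2) = 1/4;  -(1/8)·log₂(1/4) = 0.2500
  (U=0,V=2): P(V|U) = (1/16)/(1/2) = 1/8;  -(1/16)·log₂(1/8) = 0.1875
  (U=1,V=0): P(V|U) = (5/32)/(1/4) = 5/8;  -(5/32)·log₂(5/8) = 0.1059
  (U=1,V=1): P(V|U) = (1/16)/(1/4) = 1/4;  -(1/16)·log₂(1/4) = 0.1250
  (U=1,V=2): P(V|U) = (1/32)/(1/4) = 1/8;  -(1/32)·log₂(1/8) = 0.0938
  (U=2,V=0): P(V|U) = (5/32)/(1/4) = 5/8;  -(5/32)·log₂(5/8) = 0.1059
  (U=2,V=1): P(V|U) = (1/16)/(1/4) = 1/4;  -(1/16)·log₂(1/4) = 0.1250
  (U=2,V=2): P(V|U) = (1/32)/(1/4) = 1/8;  -(1/32)·log₂(1/8) = 0.0938
H(V|U) = 0.2119 + 0.2500 + 0.1875 + 0.1059 + 0.1250 + 0.0938 + 0.1059 + 0.1250 + 0.0938
  = 1.2988 bits
H(U) + H(V|U) = 1.5000 + 1.2988 = 2.7988 bits

Decomposition 2: H(V) + H(U|V)
H(V) = -[(5/8)·log₂(5/8) + (1/4)·log₂(1/4) + (1/8)·log₂(1/8)]
  = 0.4238 + 0.5000 + 0.3750
  = 1.2988 bits
H(U|V) = -Σ P(U,V)·log₂ P(U|V), where P(U|V) = P(U,V) / P(V)
  (U=0,V=0): P(U|V) = (5/16)/(5/8) = 1/2;  -(5/16)·log₂(1/2) = 0.3125
  (U=0,V=1): P(U|V) = (1/8)/(1/4) = 1/2;  -(1/8)·log₂(1/2) = 0.1250
  (U=0,V=2): P(U|V) = (1/16)/(1/8) = 1/2;  -(1/16)·log₂(1/2) = 0.0625
  (U=1,V=0): P(U|V) = (5/32)/(5/8) = 1/4;  -(5/32)·log₂(1/4) = 0.3125
  (U=1,V=1): P(U|V) = (1/16)/(1/4) = 1/4;  -(1/16)·log₂(1/4) = 0.1250
  (U=1,V=2): P(U|V) = (1/32)/(1/8) = 1/4;  -(1/32)·log₂(1/4) = 0.0625
  (U=2,V=0): P(U|V) = (5/32)/(5/8) = 1/4;  -(5/32)·log₂(1/4) = 0.3125
  (U=2,V=1): P(U|V) = (1/16)/(1/4) = 1/4;  -(1/16)·log₂(1/4) = 0.1250
  (U=2,V=2): P(U|V) = (1/32)/(1/8) = 1/4;  -(1/32)·log₂(1/4) = 0.0625
H(U|V) = 0.3125 + 0.1250 + 0.0625 + 0.3125 + 0.1250 + 0.0625 + 0.3125 + 0.1250 + 0.0625
  = 1.5000 bits
H(V) + H(U|V) = 1.2988 + 1.5000 = 2.7988 bits

Direct computation of the joint entropy:
H(U,V) = -[(5/16)·log₂(5/16) + (1/8)·log₂(1/8) + (1/16)·log₂(1/16) + (5/32)·log₂(5/32) + (1/16)·log₂(1/16) + (1/32)·log₂(1/32) + (5/32)·log₂(5/32) + (1/16)·log₂(1/16) + (1/32)·log₂(1/32)]
  = 0.5244 + 0.3750 + 0.2500 + 0.4184 + 0.2500 + 0.1563 + 0.4184 + 0.2500 + 0.1563
  = 2.7988 bits

All three agree: H(U,V) = 2.7988 bits ✓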